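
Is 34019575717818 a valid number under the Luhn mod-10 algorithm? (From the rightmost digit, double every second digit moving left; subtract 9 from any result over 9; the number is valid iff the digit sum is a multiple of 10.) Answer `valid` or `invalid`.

invalid

From the right, keep odd positions and double even positions (subtract 9 from any doubled value over 9):
  doubled (positions 2,4,...): 2 5 5 5 9 0 6 → sum 32
  kept (positions 1,3,...): 8 8 1 5 5 1 4 → sum 32
Total = 64.
64 mod 10 = 4, so the number is invalid.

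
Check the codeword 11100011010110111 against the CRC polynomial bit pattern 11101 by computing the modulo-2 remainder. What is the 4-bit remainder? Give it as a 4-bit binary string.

0111

Modulo-2 division of 11100011010110111 by 11101:
  pos 0: 11100 XOR 11101 = 00001
  pos 4: 10110 XOR 11101 = 01011
  pos 5: 10111 XOR 11101 = 01010
  pos 6: 10100 XOR 11101 = 01001
  pos 7: 10011 XOR 11101 = 01110
  pos 8: 11101 XOR 11101 = 00000
Remainder = 0111 (nonzero — an error is detected).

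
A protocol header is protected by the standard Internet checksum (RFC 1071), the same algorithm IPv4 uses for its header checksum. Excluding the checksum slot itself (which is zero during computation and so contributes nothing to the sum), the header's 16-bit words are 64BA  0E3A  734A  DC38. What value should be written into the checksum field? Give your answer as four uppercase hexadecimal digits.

3D88

One's-complement addition (fold any carry out of bit 15 back into bit 0):
  0x64BA + 0x0E3A = 0x072F4
  0x72F4 + 0x734A = 0x0E63E
  0xE63E + 0xDC38 = 0x1C276 → wrap carry → 0xC277
One's-complement sum = 0xC277.
Checksum = ~0xC277 & 0xFFFF = 0x3D88.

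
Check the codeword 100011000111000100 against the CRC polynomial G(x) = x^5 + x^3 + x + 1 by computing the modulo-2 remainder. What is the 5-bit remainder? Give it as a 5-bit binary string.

11010

Modulo-2 division of 100011000111000100 by 101011:
  pos 0: 100011 XOR 101011 = 001000
  pos 2: 100000 XOR 101011 = 001011
  pos 4: 101101 XOR 101011 = 000110
  pos 7: 110110 XOR 101011 = 011101
  pos 8: 111010 XOR 101011 = 010001
  pos 9: 100010 XOR 101011 = 001001
  pos 11: 100110 XOR 101011 = 001101
Remainder = 11010 (nonzero — an error is detected).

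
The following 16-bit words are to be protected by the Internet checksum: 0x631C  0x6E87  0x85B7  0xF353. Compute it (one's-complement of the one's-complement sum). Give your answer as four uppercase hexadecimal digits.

B550

One's-complement addition (fold any carry out of bit 15 back into bit 0):
  0x631C + 0x6E87 = 0x0D1A3
  0xD1A3 + 0x85B7 = 0x1575A → wrap carry → 0x575B
  0x575B + 0xF353 = 0x14AAE → wrap carry → 0x4AAF
One's-complement sum = 0x4AAF.
Checksum = ~0x4AAF & 0xFFFF = 0xB550.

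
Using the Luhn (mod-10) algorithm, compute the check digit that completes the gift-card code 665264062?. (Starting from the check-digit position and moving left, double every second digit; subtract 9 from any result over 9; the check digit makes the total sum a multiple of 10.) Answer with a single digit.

1

Partial digits right→left: 2 6 0 4 6 2 5 6 6
Double every second digit counting from the check-digit position (so the 1st, 3rd, 5th, ... of the partial from the right).
  doubled (with −9 where >9): 4 0 3 1 3 → sum 11
  kept as-is: 6 4 2 6 → sum 18
Total = 11 + 18 = 29.
Check digit = (10 − (29 mod 10)) mod 10 = 1.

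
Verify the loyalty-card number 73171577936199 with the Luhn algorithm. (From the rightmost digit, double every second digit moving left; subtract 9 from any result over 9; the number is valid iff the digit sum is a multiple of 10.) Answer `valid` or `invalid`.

From the right, keep odd positions and double even positions (subtract 9 from any doubled value over 9):
  doubled (positions 2,4,...): 9 3 9 5 2 2 5 → sum 35
  kept (positions 1,3,...): 9 1 3 7 5 7 3 → sum 35
Total = 70.
70 mod 10 = 0, so the number is valid.

valid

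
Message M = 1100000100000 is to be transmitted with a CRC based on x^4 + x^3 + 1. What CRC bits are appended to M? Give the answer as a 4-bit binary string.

0110

Append 4 zeros: 11000001000000000. Divide by 11001 (XOR where the leading bit is 1):
  pos 0: 11000 XOR 11001 = 00001
  pos 4: 10010 XOR 11001 = 01011
  pos 5: 10110 XOR 11001 = 01111
  pos 6: 11110 XOR 11001 = 00111
  pos 8: 11100 XOR 11001 = 00101
  pos 10: 10100 XOR 11001 = 01101
  pos 11: 11010 XOR 11001 = 00011
Remainder (last 4 bits) = 0110. This is the CRC / FCS.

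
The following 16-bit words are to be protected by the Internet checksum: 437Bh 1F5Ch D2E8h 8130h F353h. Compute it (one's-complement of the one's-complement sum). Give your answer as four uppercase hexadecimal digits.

One's-complement addition (fold any carry out of bit 15 back into bit 0):
  0x437B + 0x1F5C = 0x062D7
  0x62D7 + 0xD2E8 = 0x135BF → wrap carry → 0x35C0
  0x35C0 + 0x8130 = 0x0B6F0
  0xB6F0 + 0xF353 = 0x1AA43 → wrap carry → 0xAA44
One's-complement sum = 0xAA44.
Checksum = ~0xAA44 & 0xFFFF = 0x55BB.

55BB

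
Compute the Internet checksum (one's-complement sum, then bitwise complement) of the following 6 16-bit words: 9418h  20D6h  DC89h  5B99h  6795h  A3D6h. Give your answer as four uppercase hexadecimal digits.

0782

One's-complement addition (fold any carry out of bit 15 back into bit 0):
  0x9418 + 0x20D6 = 0x0B4EE
  0xB4EE + 0xDC89 = 0x19177 → wrap carry → 0x9178
  0x9178 + 0x5B99 = 0x0ED11
  0xED11 + 0x6795 = 0x154A6 → wrap carry → 0x54A7
  0x54A7 + 0xA3D6 = 0x0F87D
One's-complement sum = 0xF87D.
Checksum = ~0xF87D & 0xFFFF = 0x0782.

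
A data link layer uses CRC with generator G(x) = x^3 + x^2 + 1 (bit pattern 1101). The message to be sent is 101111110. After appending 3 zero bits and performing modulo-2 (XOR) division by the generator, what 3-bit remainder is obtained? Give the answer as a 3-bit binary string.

Append 3 zeros: 101111110000. Divide by 1101 (XOR where the leading bit is 1):
  pos 0: 1011 XOR 1101 = 0110
  pos 1: 1101 XOR 1101 = 0000
  pos 5: 1110 XOR 1101 = 0011
  pos 7: 1100 XOR 1101 = 0001
Remainder (last 3 bits) = 010. This is the CRC / FCS.

010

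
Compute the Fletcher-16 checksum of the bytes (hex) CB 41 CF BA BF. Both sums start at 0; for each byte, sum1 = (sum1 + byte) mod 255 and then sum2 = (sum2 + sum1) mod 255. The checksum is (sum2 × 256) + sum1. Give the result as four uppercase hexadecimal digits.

Running sums (mod 255):
  after byte 0 (CB): sum1=203, sum2=203
  after byte 1 (41): sum1=13, sum2=216
  after byte 2 (CF): sum1=220, sum2=181
  after byte 3 (BA): sum1=151, sum2=77
  after byte 4 (BF): sum1=87, sum2=164
Checksum = sum2·256 + sum1 = 164·256 + 87 = 42071 = 0xA457.

A457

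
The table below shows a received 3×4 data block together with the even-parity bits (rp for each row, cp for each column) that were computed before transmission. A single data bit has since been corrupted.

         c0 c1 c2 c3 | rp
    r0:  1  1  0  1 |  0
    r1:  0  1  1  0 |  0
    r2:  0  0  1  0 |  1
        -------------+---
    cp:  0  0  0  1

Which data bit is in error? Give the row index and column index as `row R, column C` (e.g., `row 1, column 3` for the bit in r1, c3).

row 0, column 0

Recompute each row's even parity and compare to rp:
  r0: data parity 1, sent rp 0 → mismatch
  r1: data parity 0, sent rp 0 → ok
  r2: data parity 1, sent rp 1 → ok
Recompute each column's even parity and compare to cp:
  c0: data parity 1, sent cp 0 → mismatch
  c1: data parity 0, sent cp 0 → ok
  c2: data parity 0, sent cp 0 → ok
  c3: data parity 1, sent cp 1 → ok
Exactly one row (r0) and one column (c0) fail → the flipped bit is at their intersection.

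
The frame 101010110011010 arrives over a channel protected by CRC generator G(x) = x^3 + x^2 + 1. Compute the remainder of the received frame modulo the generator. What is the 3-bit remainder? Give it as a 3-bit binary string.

100

Modulo-2 division of 101010110011010 by 1101:
  pos 0: 1010 XOR 1101 = 0111
  pos 1: 1111 XOR 1101 = 0010
  pos 3: 1001 XOR 1101 = 0100
  pos 4: 1001 XOR 1101 = 0100
  pos 5: 1000 XOR 1101 = 0101
  pos 6: 1010 XOR 1101 = 0111
  pos 7: 1111 XOR 1101 = 0010
  pos 9: 1010 XOR 1101 = 0111
  pos 10: 1111 XOR 1101 = 0010
Remainder = 100 (nonzero — an error is detected).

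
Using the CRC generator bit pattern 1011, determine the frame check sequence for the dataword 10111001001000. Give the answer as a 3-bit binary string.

Append 3 zeros: 10111001001000000. Divide by 1011 (XOR where the leading bit is 1):
  pos 0: 1011 XOR 1011 = 0000
  pos 4: 1001 XOR 1011 = 0010
  pos 6: 1000 XOR 1011 = 0011
  pos 8: 1110 XOR 1011 = 0101
  pos 9: 1010 XOR 1011 = 0001
  pos 12: 1000 XOR 1011 = 0011
Remainder (last 3 bits) = 110. This is the CRC / FCS.

110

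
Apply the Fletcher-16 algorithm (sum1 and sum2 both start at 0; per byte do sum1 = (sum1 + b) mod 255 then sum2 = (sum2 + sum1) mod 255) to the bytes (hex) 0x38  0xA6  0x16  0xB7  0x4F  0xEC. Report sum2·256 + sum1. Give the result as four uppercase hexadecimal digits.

9DE8

Running sums (mod 255):
  after byte 0 (0x38): sum1=56, sum2=56
  after byte 1 (0xA6): sum1=222, sum2=23
  after byte 2 (0x16): sum1=244, sum2=12
  after byte 3 (0xB7): sum1=172, sum2=184
  after byte 4 (0x4F): sum1=251, sum2=180
  after byte 5 (0xEC): sum1=232, sum2=157
Checksum = sum2·256 + sum1 = 157·256 + 232 = 40424 = 0x9DE8.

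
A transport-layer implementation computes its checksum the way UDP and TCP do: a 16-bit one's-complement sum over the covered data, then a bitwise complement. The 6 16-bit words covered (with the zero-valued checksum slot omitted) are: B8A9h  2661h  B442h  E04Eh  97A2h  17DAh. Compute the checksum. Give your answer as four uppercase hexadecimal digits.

One's-complement addition (fold any carry out of bit 15 back into bit 0):
  0xB8A9 + 0x2661 = 0x0DF0A
  0xDF0A + 0xB442 = 0x1934C → wrap carry → 0x934D
  0x934D + 0xE04E = 0x1739B → wrap carry → 0x739C
  0x739C + 0x97A2 = 0x10B3E → wrap carry → 0x0B3F
  0x0B3F + 0x17DA = 0x02319
One's-complement sum = 0x2319.
Checksum = ~0x2319 & 0xFFFF = 0xDCE6.

DCE6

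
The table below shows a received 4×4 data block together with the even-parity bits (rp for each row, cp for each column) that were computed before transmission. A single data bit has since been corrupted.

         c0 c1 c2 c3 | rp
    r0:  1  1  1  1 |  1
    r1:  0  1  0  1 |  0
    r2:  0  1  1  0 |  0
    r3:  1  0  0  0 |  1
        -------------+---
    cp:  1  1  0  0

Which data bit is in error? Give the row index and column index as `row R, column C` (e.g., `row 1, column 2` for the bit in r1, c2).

Recompute each row's even parity and compare to rp:
  r0: data parity 0, sent rp 1 → mismatch
  r1: data parity 0, sent rp 0 → ok
  r2: data parity 0, sent rp 0 → ok
  r3: data parity 1, sent rp 1 → ok
Recompute each column's even parity and compare to cp:
  c0: data parity 0, sent cp 1 → mismatch
  c1: data parity 1, sent cp 1 → ok
  c2: data parity 0, sent cp 0 → ok
  c3: data parity 0, sent cp 0 → ok
Exactly one row (r0) and one column (c0) fail → the flipped bit is at their intersection.

row 0, column 0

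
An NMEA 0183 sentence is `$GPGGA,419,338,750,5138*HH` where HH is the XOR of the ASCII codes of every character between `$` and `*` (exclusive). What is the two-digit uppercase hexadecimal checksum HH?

6F

XOR the ASCII codes of the payload characters:
  'G' = 0x47 → acc = 0x47
  'P' = 0x50 → acc = 0x17
  'G' = 0x47 → acc = 0x50
  'G' = 0x47 → acc = 0x17
  'A' = 0x41 → acc = 0x56
  ',' = 0x2C → acc = 0x7A
  '4' = 0x34 → acc = 0x4E
  '1' = 0x31 → acc = 0x7F
  '9' = 0x39 → acc = 0x46
  ',' = 0x2C → acc = 0x6A
  '3' = 0x33 → acc = 0x59
  '3' = 0x33 → acc = 0x6A
  '8' = 0x38 → acc = 0x52
  ',' = 0x2C → acc = 0x7E
  '7' = 0x37 → acc = 0x49
  '5' = 0x35 → acc = 0x7C
  '0' = 0x30 → acc = 0x4C
  ',' = 0x2C → acc = 0x60
  '5' = 0x35 → acc = 0x55
  '1' = 0x31 → acc = 0x64
  '3' = 0x33 → acc = 0x57
  '8' = 0x38 → acc = 0x6F
Checksum = 0x6F.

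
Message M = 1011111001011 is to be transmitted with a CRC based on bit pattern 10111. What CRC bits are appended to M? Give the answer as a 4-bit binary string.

Append 4 zeros: 10111110010110000. Divide by 10111 (XOR where the leading bit is 1):
  pos 0: 10111 XOR 10111 = 00000
  pos 5: 11001 XOR 10111 = 01110
  pos 6: 11100 XOR 10111 = 01011
  pos 7: 10111 XOR 10111 = 00000
  pos 12: 10000 XOR 10111 = 00111
Remainder (last 4 bits) = 0111. This is the CRC / FCS.

0111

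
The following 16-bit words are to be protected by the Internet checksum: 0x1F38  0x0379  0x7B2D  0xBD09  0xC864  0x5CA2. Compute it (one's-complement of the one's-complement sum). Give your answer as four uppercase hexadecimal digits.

8010

One's-complement addition (fold any carry out of bit 15 back into bit 0):
  0x1F38 + 0x0379 = 0x022B1
  0x22B1 + 0x7B2D = 0x09DDE
  0x9DDE + 0xBD09 = 0x15AE7 → wrap carry → 0x5AE8
  0x5AE8 + 0xC864 = 0x1234C → wrap carry → 0x234D
  0x234D + 0x5CA2 = 0x07FEF
One's-complement sum = 0x7FEF.
Checksum = ~0x7FEF & 0xFFFF = 0x8010.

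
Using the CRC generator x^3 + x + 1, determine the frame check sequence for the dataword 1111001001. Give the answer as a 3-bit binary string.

000

Append 3 zeros: 1111001001000. Divide by 1011 (XOR where the leading bit is 1):
  pos 0: 1111 XOR 1011 = 0100
  pos 1: 1000 XOR 1011 = 0011
  pos 3: 1101 XOR 1011 = 0110
  pos 4: 1100 XOR 1011 = 0111
  pos 5: 1110 XOR 1011 = 0101
  pos 6: 1011 XOR 1011 = 0000
Remainder (last 3 bits) = 000. This is the CRC / FCS.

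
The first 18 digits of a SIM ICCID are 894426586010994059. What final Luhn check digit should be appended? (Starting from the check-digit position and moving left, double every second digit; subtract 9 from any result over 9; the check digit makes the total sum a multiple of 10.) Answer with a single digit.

Partial digits right→left: 9 5 0 4 9 9 0 1 0 6 8 5 6 2 4 4 9 8
Double every second digit counting from the check-digit position (so the 1st, 3rd, 5th, ... of the partial from the right).
  doubled (with −9 where >9): 9 0 9 0 0 7 3 8 9 → sum 45
  kept as-is: 5 4 9 1 6 5 2 4 8 → sum 44
Total = 45 + 44 = 89.
Check digit = (10 − (89 mod 10)) mod 10 = 1.

1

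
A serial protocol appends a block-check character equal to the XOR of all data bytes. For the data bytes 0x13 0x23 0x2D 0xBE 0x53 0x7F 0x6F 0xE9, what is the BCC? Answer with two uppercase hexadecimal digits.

XOR the bytes together:
  start with 0x13
  0x13 ⊕ 0x23 = 0x30
  0x30 ⊕ 0x2D = 0x1D
  0x1D ⊕ 0xBE = 0xA3
  0xA3 ⊕ 0x53 = 0xF0
  0xF0 ⊕ 0x7F = 0x8F
  0x8F ⊕ 0x6F = 0xE0
  0xE0 ⊕ 0xE9 = 0x09

09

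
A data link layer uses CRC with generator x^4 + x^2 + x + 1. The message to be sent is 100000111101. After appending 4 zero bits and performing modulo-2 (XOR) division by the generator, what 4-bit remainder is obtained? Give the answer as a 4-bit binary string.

Append 4 zeros: 1000001111010000. Divide by 10111 (XOR where the leading bit is 1):
  pos 0: 10000 XOR 10111 = 00111
  pos 2: 11101 XOR 10111 = 01010
  pos 3: 10101 XOR 10111 = 00010
  pos 6: 10110 XOR 10111 = 00001
  pos 10: 11000 XOR 10111 = 01111
  pos 11: 11110 XOR 10111 = 01001
Remainder (last 4 bits) = 1001. This is the CRC / FCS.

1001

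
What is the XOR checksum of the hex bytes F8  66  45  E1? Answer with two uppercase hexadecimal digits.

3A

XOR the bytes together:
  start with 0xF8
  0xF8 ⊕ 0x66 = 0x9E
  0x9E ⊕ 0x45 = 0xDB
  0xDB ⊕ 0xE1 = 0x3A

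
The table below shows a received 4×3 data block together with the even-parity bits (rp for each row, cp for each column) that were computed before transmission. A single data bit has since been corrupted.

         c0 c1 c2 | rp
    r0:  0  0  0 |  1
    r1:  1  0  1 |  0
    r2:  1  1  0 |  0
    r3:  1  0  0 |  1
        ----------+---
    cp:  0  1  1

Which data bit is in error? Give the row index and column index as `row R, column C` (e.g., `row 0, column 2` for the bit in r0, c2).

Recompute each row's even parity and compare to rp:
  r0: data parity 0, sent rp 1 → mismatch
  r1: data parity 0, sent rp 0 → ok
  r2: data parity 0, sent rp 0 → ok
  r3: data parity 1, sent rp 1 → ok
Recompute each column's even parity and compare to cp:
  c0: data parity 1, sent cp 0 → mismatch
  c1: data parity 1, sent cp 1 → ok
  c2: data parity 1, sent cp 1 → ok
Exactly one row (r0) and one column (c0) fail → the flipped bit is at their intersection.

row 0, column 0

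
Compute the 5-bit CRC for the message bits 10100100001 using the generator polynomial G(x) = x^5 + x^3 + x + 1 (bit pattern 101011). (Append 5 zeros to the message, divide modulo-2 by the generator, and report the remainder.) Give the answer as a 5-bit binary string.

Append 5 zeros: 1010010000100000. Divide by 101011 (XOR where the leading bit is 1):
  pos 0: 101001 XOR 101011 = 000010
  pos 4: 100000 XOR 101011 = 001011
  pos 6: 101110 XOR 101011 = 000101
  pos 9: 101000 XOR 101011 = 000011
Remainder (last 5 bits) = 00110. This is the CRC / FCS.

00110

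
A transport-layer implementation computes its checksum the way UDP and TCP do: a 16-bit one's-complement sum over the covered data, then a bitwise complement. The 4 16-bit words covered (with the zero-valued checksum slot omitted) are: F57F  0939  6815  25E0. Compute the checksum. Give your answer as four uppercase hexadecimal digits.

One's-complement addition (fold any carry out of bit 15 back into bit 0):
  0xF57F + 0x0939 = 0x0FEB8
  0xFEB8 + 0x6815 = 0x166CD → wrap carry → 0x66CE
  0x66CE + 0x25E0 = 0x08CAE
One's-complement sum = 0x8CAE.
Checksum = ~0x8CAE & 0xFFFF = 0x7351.

7351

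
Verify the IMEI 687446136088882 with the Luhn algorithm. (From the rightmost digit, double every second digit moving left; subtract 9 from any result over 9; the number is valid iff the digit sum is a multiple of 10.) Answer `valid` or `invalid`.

valid

From the right, keep odd positions and double even positions (subtract 9 from any doubled value over 9):
  doubled (positions 2,4,...): 7 7 0 6 3 8 7 → sum 38
  kept (positions 1,3,...): 2 8 8 6 1 4 7 6 → sum 42
Total = 80.
80 mod 10 = 0, so the number is valid.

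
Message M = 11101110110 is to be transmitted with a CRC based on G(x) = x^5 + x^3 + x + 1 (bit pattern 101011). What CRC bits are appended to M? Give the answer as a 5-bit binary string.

11000

Append 5 zeros: 1110111011000000. Divide by 101011 (XOR where the leading bit is 1):
  pos 0: 111011 XOR 101011 = 010000
  pos 1: 100001 XOR 101011 = 001010
  pos 3: 101001 XOR 101011 = 000010
  pos 7: 101000 XOR 101011 = 000011
Remainder (last 5 bits) = 11000. This is the CRC / FCS.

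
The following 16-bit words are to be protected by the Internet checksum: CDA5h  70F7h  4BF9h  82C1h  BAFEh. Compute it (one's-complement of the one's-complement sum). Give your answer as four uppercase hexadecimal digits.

37A9

One's-complement addition (fold any carry out of bit 15 back into bit 0):
  0xCDA5 + 0x70F7 = 0x13E9C → wrap carry → 0x3E9D
  0x3E9D + 0x4BF9 = 0x08A96
  0x8A96 + 0x82C1 = 0x10D57 → wrap carry → 0x0D58
  0x0D58 + 0xBAFE = 0x0C856
One's-complement sum = 0xC856.
Checksum = ~0xC856 & 0xFFFF = 0x37A9.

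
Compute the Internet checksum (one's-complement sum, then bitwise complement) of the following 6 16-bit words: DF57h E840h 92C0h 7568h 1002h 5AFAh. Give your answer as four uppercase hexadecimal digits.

One's-complement addition (fold any carry out of bit 15 back into bit 0):
  0xDF57 + 0xE840 = 0x1C797 → wrap carry → 0xC798
  0xC798 + 0x92C0 = 0x15A58 → wrap carry → 0x5A59
  0x5A59 + 0x7568 = 0x0CFC1
  0xCFC1 + 0x1002 = 0x0DFC3
  0xDFC3 + 0x5AFA = 0x13ABD → wrap carry → 0x3ABE
One's-complement sum = 0x3ABE.
Checksum = ~0x3ABE & 0xFFFF = 0xC541.

C541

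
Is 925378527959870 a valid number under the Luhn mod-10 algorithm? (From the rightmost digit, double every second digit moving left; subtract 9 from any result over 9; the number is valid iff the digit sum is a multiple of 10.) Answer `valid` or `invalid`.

valid

From the right, keep odd positions and double even positions (subtract 9 from any doubled value over 9):
  doubled (positions 2,4,...): 5 9 9 4 7 6 4 → sum 44
  kept (positions 1,3,...): 0 8 5 7 5 7 5 9 → sum 46
Total = 90.
90 mod 10 = 0, so the number is valid.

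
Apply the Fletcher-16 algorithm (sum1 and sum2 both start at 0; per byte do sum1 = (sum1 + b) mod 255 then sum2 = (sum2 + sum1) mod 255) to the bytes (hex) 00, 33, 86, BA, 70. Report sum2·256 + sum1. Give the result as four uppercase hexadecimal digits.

Running sums (mod 255):
  after byte 0 (00): sum1=0, sum2=0
  after byte 1 (33): sum1=51, sum2=51
  after byte 2 (86): sum1=185, sum2=236
  after byte 3 (BA): sum1=116, sum2=97
  after byte 4 (70): sum1=228, sum2=70
Checksum = sum2·256 + sum1 = 70·256 + 228 = 18148 = 0x46E4.

46E4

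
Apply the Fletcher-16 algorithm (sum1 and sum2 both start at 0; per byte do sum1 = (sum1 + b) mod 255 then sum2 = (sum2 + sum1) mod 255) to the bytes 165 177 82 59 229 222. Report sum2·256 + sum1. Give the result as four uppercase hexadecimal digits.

00A9

Running sums (mod 255):
  after byte 0 (165): sum1=165, sum2=165
  after byte 1 (177): sum1=87, sum2=252
  after byte 2 (82): sum1=169, sum2=166
  after byte 3 (59): sum1=228, sum2=139
  after byte 4 (229): sum1=202, sum2=86
  after byte 5 (222): sum1=169, sum2=0
Checksum = sum2·256 + sum1 = 0·256 + 169 = 169 = 0x00A9.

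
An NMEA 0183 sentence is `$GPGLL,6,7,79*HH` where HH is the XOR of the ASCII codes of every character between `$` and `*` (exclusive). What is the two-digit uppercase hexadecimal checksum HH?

73

XOR the ASCII codes of the payload characters:
  'G' = 0x47 → acc = 0x47
  'P' = 0x50 → acc = 0x17
  'G' = 0x47 → acc = 0x50
  'L' = 0x4C → acc = 0x1C
  'L' = 0x4C → acc = 0x50
  ',' = 0x2C → acc = 0x7C
  '6' = 0x36 → acc = 0x4A
  ',' = 0x2C → acc = 0x66
  '7' = 0x37 → acc = 0x51
  ',' = 0x2C → acc = 0x7D
  '7' = 0x37 → acc = 0x4A
  '9' = 0x39 → acc = 0x73
Checksum = 0x73.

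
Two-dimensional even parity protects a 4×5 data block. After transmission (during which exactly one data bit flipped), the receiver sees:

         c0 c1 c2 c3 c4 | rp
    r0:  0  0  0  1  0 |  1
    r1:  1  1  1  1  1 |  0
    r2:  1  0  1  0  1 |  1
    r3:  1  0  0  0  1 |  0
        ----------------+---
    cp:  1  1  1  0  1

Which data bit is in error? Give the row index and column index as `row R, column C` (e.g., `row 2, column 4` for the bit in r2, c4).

Recompute each row's even parity and compare to rp:
  r0: data parity 1, sent rp 1 → ok
  r1: data parity 1, sent rp 0 → mismatch
  r2: data parity 1, sent rp 1 → ok
  r3: data parity 0, sent rp 0 → ok
Recompute each column's even parity and compare to cp:
  c0: data parity 1, sent cp 1 → ok
  c1: data parity 1, sent cp 1 → ok
  c2: data parity 0, sent cp 1 → mismatch
  c3: data parity 0, sent cp 0 → ok
  c4: data parity 1, sent cp 1 → ok
Exactly one row (r1) and one column (c2) fail → the flipped bit is at their intersection.

row 1, column 2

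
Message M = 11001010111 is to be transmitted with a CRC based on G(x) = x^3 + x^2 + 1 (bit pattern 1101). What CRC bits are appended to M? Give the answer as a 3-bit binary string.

Append 3 zeros: 11001010111000. Divide by 1101 (XOR where the leading bit is 1):
  pos 0: 1100 XOR 1101 = 0001
  pos 3: 1101 XOR 1101 = 0000
  pos 8: 1110 XOR 1101 = 0011
  pos 10: 1100 XOR 1101 = 0001
Remainder (last 3 bits) = 001. This is the CRC / FCS.

001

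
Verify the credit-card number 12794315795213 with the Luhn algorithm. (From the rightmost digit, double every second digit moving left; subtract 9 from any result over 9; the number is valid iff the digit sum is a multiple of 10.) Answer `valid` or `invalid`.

From the right, keep odd positions and double even positions (subtract 9 from any doubled value over 9):
  doubled (positions 2,4,...): 2 1 5 2 8 5 2 → sum 25
  kept (positions 1,3,...): 3 2 9 5 3 9 2 → sum 33
Total = 58.
58 mod 10 = 8, so the number is invalid.

invalid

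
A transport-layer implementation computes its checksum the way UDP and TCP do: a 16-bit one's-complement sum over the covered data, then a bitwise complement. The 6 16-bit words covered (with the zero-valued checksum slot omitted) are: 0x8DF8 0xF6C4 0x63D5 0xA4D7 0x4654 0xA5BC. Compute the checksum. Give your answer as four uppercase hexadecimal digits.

One's-complement addition (fold any carry out of bit 15 back into bit 0):
  0x8DF8 + 0xF6C4 = 0x184BC → wrap carry → 0x84BD
  0x84BD + 0x63D5 = 0x0E892
  0xE892 + 0xA4D7 = 0x18D69 → wrap carry → 0x8D6A
  0x8D6A + 0x4654 = 0x0D3BE
  0xD3BE + 0xA5BC = 0x1797A → wrap carry → 0x797B
One's-complement sum = 0x797B.
Checksum = ~0x797B & 0xFFFF = 0x8684.

8684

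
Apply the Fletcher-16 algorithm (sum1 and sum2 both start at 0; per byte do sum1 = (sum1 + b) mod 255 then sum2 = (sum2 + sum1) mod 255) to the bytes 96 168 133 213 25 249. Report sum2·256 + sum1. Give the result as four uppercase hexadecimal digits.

5177

Running sums (mod 255):
  after byte 0 (96): sum1=96, sum2=96
  after byte 1 (168): sum1=9, sum2=105
  after byte 2 (133): sum1=142, sum2=247
  after byte 3 (213): sum1=100, sum2=92
  after byte 4 (25): sum1=125, sum2=217
  after byte 5 (249): sum1=119, sum2=81
Checksum = sum2·256 + sum1 = 81·256 + 119 = 20855 = 0x5177.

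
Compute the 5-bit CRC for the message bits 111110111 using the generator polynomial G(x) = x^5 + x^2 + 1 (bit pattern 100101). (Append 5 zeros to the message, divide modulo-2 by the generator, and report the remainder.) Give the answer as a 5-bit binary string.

00101

Append 5 zeros: 11111011100000. Divide by 100101 (XOR where the leading bit is 1):
  pos 0: 111110 XOR 100101 = 011011
  pos 1: 110111 XOR 100101 = 010010
  pos 2: 100101 XOR 100101 = 000000
  pos 8: 100000 XOR 100101 = 000101
Remainder (last 5 bits) = 00101. This is the CRC / FCS.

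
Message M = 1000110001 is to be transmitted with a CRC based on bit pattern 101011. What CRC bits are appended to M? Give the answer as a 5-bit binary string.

Append 5 zeros: 100011000100000. Divide by 101011 (XOR where the leading bit is 1):
  pos 0: 100011 XOR 101011 = 001000
  pos 2: 100000 XOR 101011 = 001011
  pos 4: 101101 XOR 101011 = 000110
  pos 7: 110000 XOR 101011 = 011011
  pos 8: 110110 XOR 101011 = 011101
  pos 9: 111010 XOR 101011 = 010001
Remainder (last 5 bits) = 10001. This is the CRC / FCS.

10001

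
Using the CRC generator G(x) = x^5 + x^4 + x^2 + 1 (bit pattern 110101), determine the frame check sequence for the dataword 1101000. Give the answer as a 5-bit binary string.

Append 5 zeros: 110100000000. Divide by 110101 (XOR where the leading bit is 1):
  pos 0: 110100 XOR 110101 = 000001
  pos 5: 100000 XOR 110101 = 010101
  pos 6: 101010 XOR 110101 = 011111
Remainder (last 5 bits) = 11111. This is the CRC / FCS.

11111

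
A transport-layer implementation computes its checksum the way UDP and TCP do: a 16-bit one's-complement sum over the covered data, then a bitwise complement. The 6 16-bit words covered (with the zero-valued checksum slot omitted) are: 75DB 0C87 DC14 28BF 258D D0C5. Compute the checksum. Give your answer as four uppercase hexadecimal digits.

8276

One's-complement addition (fold any carry out of bit 15 back into bit 0):
  0x75DB + 0x0C87 = 0x08262
  0x8262 + 0xDC14 = 0x15E76 → wrap carry → 0x5E77
  0x5E77 + 0x28BF = 0x08736
  0x8736 + 0x258D = 0x0ACC3
  0xACC3 + 0xD0C5 = 0x17D88 → wrap carry → 0x7D89
One's-complement sum = 0x7D89.
Checksum = ~0x7D89 & 0xFFFF = 0x8276.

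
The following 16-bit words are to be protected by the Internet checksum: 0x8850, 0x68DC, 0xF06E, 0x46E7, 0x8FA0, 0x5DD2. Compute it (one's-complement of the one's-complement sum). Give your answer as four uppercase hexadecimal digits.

One's-complement addition (fold any carry out of bit 15 back into bit 0):
  0x8850 + 0x68DC = 0x0F12C
  0xF12C + 0xF06E = 0x1E19A → wrap carry → 0xE19B
  0xE19B + 0x46E7 = 0x12882 → wrap carry → 0x2883
  0x2883 + 0x8FA0 = 0x0B823
  0xB823 + 0x5DD2 = 0x115F5 → wrap carry → 0x15F6
One's-complement sum = 0x15F6.
Checksum = ~0x15F6 & 0xFFFF = 0xEA09.

EA09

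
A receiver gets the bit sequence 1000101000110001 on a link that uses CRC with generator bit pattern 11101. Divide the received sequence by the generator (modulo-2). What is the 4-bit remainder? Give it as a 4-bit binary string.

Modulo-2 division of 1000101000110001 by 11101:
  pos 0: 10001 XOR 11101 = 01100
  pos 1: 11000 XOR 11101 = 00101
  pos 3: 10110 XOR 11101 = 01011
  pos 4: 10110 XOR 11101 = 01011
  pos 5: 10110 XOR 11101 = 01011
  pos 6: 10111 XOR 11101 = 01010
  pos 7: 10101 XOR 11101 = 01000
  pos 8: 10000 XOR 11101 = 01101
  pos 9: 11010 XOR 11101 = 00111
  pos 11: 11101 XOR 11101 = 00000
Remainder = 0000 (zero — the frame passes the CRC check).

0000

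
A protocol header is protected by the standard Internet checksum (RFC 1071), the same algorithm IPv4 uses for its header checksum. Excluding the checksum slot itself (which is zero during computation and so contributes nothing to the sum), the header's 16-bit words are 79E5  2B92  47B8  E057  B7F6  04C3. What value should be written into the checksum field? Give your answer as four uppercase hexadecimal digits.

75BE

One's-complement addition (fold any carry out of bit 15 back into bit 0):
  0x79E5 + 0x2B92 = 0x0A577
  0xA577 + 0x47B8 = 0x0ED2F
  0xED2F + 0xE057 = 0x1CD86 → wrap carry → 0xCD87
  0xCD87 + 0xB7F6 = 0x1857D → wrap carry → 0x857E
  0x857E + 0x04C3 = 0x08A41
One's-complement sum = 0x8A41.
Checksum = ~0x8A41 & 0xFFFF = 0x75BE.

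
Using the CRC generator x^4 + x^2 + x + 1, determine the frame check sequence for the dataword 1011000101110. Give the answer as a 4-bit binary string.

Append 4 zeros: 10110001011100000. Divide by 10111 (XOR where the leading bit is 1):
  pos 0: 10110 XOR 10111 = 00001
  pos 4: 10010 XOR 10111 = 00101
  pos 6: 10111 XOR 10111 = 00000
  pos 11: 10000 XOR 10111 = 00111
Remainder (last 4 bits) = 1110. This is the CRC / FCS.

1110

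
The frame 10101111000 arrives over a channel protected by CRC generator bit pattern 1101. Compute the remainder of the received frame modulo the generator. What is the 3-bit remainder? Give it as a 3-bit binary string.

000

Modulo-2 division of 10101111000 by 1101:
  pos 0: 1010 XOR 1101 = 0111
  pos 1: 1111 XOR 1101 = 0010
  pos 3: 1011 XOR 1101 = 0110
  pos 4: 1101 XOR 1101 = 0000
Remainder = 000 (zero — the frame passes the CRC check).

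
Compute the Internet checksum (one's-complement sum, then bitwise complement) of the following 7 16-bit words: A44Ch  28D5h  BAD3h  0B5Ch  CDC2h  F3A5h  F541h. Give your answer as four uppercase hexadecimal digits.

B603

One's-complement addition (fold any carry out of bit 15 back into bit 0):
  0xA44C + 0x28D5 = 0x0CD21
  0xCD21 + 0xBAD3 = 0x187F4 → wrap carry → 0x87F5
  0x87F5 + 0x0B5C = 0x09351
  0x9351 + 0xCDC2 = 0x16113 → wrap carry → 0x6114
  0x6114 + 0xF3A5 = 0x154B9 → wrap carry → 0x54BA
  0x54BA + 0xF541 = 0x149FB → wrap carry → 0x49FC
One's-complement sum = 0x49FC.
Checksum = ~0x49FC & 0xFFFF = 0xB603.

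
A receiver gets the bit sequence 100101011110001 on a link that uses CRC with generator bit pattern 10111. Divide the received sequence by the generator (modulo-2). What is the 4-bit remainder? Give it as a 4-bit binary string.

Modulo-2 division of 100101011110001 by 10111:
  pos 0: 10010 XOR 10111 = 00101
  pos 2: 10110 XOR 10111 = 00001
  pos 6: 11111 XOR 10111 = 01000
  pos 7: 10000 XOR 10111 = 00111
  pos 9: 11100 XOR 10111 = 01011
  pos 10: 10111 XOR 10111 = 00000
Remainder = 0000 (zero — the frame passes the CRC check).

0000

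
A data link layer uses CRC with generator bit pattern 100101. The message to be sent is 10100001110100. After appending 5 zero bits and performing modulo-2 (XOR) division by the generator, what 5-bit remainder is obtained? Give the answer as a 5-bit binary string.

Append 5 zeros: 1010000111010000000. Divide by 100101 (XOR where the leading bit is 1):
  pos 0: 101000 XOR 100101 = 001101
  pos 2: 110101 XOR 100101 = 010000
  pos 3: 100001 XOR 100101 = 000100
  pos 6: 100101 XOR 100101 = 000000
Remainder (last 5 bits) = 00000. This is the CRC / FCS.

00000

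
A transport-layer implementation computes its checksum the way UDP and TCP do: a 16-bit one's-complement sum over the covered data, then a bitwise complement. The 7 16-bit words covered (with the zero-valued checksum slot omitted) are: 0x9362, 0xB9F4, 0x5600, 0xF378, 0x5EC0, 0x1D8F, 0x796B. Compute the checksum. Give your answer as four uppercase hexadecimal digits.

7374

One's-complement addition (fold any carry out of bit 15 back into bit 0):
  0x9362 + 0xB9F4 = 0x14D56 → wrap carry → 0x4D57
  0x4D57 + 0x5600 = 0x0A357
  0xA357 + 0xF378 = 0x196CF → wrap carry → 0x96D0
  0x96D0 + 0x5EC0 = 0x0F590
  0xF590 + 0x1D8F = 0x1131F → wrap carry → 0x1320
  0x1320 + 0x796B = 0x08C8B
One's-complement sum = 0x8C8B.
Checksum = ~0x8C8B & 0xFFFF = 0x7374.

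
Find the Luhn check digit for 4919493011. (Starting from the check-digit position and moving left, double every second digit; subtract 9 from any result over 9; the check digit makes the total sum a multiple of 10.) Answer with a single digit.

8

Partial digits right→left: 1 1 0 3 9 4 9 1 9 4
Double every second digit counting from the check-digit position (so the 1st, 3rd, 5th, ... of the partial from the right).
  doubled (with −9 where >9): 2 0 9 9 9 → sum 29
  kept as-is: 1 3 4 1 4 → sum 13
Total = 29 + 13 = 42.
Check digit = (10 − (42 mod 10)) mod 10 = 8.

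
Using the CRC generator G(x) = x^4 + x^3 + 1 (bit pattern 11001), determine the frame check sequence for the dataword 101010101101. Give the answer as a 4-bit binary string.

Append 4 zeros: 1010101011010000. Divide by 11001 (XOR where the leading bit is 1):
  pos 0: 10101 XOR 11001 = 01100
  pos 1: 11000 XOR 11001 = 00001
  pos 5: 11011 XOR 11001 = 00010
  pos 8: 10010 XOR 11001 = 01011
  pos 9: 10110 XOR 11001 = 01111
  pos 10: 11110 XOR 11001 = 00111
Remainder (last 4 bits) = 1110. This is the CRC / FCS.

1110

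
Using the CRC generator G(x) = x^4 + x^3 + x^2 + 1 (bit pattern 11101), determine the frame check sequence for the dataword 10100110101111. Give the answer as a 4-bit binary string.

0001

Append 4 zeros: 101001101011110000. Divide by 11101 (XOR where the leading bit is 1):
  pos 0: 10100 XOR 11101 = 01001
  pos 1: 10011 XOR 11101 = 01110
  pos 2: 11101 XOR 11101 = 00000
  pos 8: 10111 XOR 11101 = 01010
  pos 9: 10101 XOR 11101 = 01000
  pos 10: 10000 XOR 11101 = 01101
  pos 11: 11010 XOR 11101 = 00111
  pos 13: 11100 XOR 11101 = 00001
Remainder (last 4 bits) = 0001. This is the CRC / FCS.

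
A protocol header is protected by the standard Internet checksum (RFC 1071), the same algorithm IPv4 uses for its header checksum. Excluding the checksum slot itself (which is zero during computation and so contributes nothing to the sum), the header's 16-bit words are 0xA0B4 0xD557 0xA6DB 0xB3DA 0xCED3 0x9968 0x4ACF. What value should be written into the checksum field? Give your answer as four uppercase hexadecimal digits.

7C31

One's-complement addition (fold any carry out of bit 15 back into bit 0):
  0xA0B4 + 0xD557 = 0x1760B → wrap carry → 0x760C
  0x760C + 0xA6DB = 0x11CE7 → wrap carry → 0x1CE8
  0x1CE8 + 0xB3DA = 0x0D0C2
  0xD0C2 + 0xCED3 = 0x19F95 → wrap carry → 0x9F96
  0x9F96 + 0x9968 = 0x138FE → wrap carry → 0x38FF
  0x38FF + 0x4ACF = 0x083CE
One's-complement sum = 0x83CE.
Checksum = ~0x83CE & 0xFFFF = 0x7C31.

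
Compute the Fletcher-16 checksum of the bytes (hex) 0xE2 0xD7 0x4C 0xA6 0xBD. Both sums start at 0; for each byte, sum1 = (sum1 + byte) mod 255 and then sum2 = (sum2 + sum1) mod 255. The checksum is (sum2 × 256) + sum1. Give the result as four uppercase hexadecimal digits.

BD6B

Running sums (mod 255):
  after byte 0 (0xE2): sum1=226, sum2=226
  after byte 1 (0xD7): sum1=186, sum2=157
  after byte 2 (0x4C): sum1=7, sum2=164
  after byte 3 (0xA6): sum1=173, sum2=82
  after byte 4 (0xBD): sum1=107, sum2=189
Checksum = sum2·256 + sum1 = 189·256 + 107 = 48491 = 0xBD6B.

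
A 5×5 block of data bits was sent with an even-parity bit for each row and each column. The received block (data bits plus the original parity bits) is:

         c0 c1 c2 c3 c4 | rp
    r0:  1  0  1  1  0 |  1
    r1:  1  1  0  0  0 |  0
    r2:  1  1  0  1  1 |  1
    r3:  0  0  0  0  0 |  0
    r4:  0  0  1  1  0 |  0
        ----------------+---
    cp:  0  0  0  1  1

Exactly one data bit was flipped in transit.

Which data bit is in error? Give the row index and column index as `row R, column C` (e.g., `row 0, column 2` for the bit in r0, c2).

Recompute each row's even parity and compare to rp:
  r0: data parity 1, sent rp 1 → ok
  r1: data parity 0, sent rp 0 → ok
  r2: data parity 0, sent rp 1 → mismatch
  r3: data parity 0, sent rp 0 → ok
  r4: data parity 0, sent rp 0 → ok
Recompute each column's even parity and compare to cp:
  c0: data parity 1, sent cp 0 → mismatch
  c1: data parity 0, sent cp 0 → ok
  c2: data parity 0, sent cp 0 → ok
  c3: data parity 1, sent cp 1 → ok
  c4: data parity 1, sent cp 1 → ok
Exactly one row (r2) and one column (c0) fail → the flipped bit is at their intersection.

row 2, column 0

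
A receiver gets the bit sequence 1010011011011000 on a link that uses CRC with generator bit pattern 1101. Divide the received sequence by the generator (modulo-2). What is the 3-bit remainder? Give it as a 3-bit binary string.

000

Modulo-2 division of 1010011011011000 by 1101:
  pos 0: 1010 XOR 1101 = 0111
  pos 1: 1110 XOR 1101 = 0011
  pos 3: 1111 XOR 1101 = 0010
  pos 5: 1001 XOR 1101 = 0100
  pos 6: 1001 XOR 1101 = 0100
  pos 7: 1000 XOR 1101 = 0101
  pos 8: 1011 XOR 1101 = 0110
  pos 9: 1101 XOR 1101 = 0000
Remainder = 000 (zero — the frame passes the CRC check).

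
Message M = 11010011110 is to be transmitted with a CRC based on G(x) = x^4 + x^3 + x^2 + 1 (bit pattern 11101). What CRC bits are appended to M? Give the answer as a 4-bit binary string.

Append 4 zeros: 110100111100000. Divide by 11101 (XOR where the leading bit is 1):
  pos 0: 11010 XOR 11101 = 00111
  pos 2: 11101 XOR 11101 = 00000
  pos 7: 11100 XOR 11101 = 00001
Remainder (last 4 bits) = 1000. This is the CRC / FCS.

1000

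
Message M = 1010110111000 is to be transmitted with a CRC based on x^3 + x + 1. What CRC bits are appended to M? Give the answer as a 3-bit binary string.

Append 3 zeros: 1010110111000000. Divide by 1011 (XOR where the leading bit is 1):
  pos 0: 1010 XOR 1011 = 0001
  pos 3: 1110 XOR 1011 = 0101
  pos 4: 1011 XOR 1011 = 0000
  pos 8: 1100 XOR 1011 = 0111
  pos 9: 1110 XOR 1011 = 0101
  pos 10: 1010 XOR 1011 = 0001
Remainder (last 3 bits) = 100. This is the CRC / FCS.

100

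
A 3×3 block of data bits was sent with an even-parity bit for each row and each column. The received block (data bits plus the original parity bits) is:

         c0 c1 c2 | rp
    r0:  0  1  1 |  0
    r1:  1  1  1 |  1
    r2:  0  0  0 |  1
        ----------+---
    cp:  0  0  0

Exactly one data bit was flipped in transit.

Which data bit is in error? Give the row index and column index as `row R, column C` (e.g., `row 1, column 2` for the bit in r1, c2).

row 2, column 0

Recompute each row's even parity and compare to rp:
  r0: data parity 0, sent rp 0 → ok
  r1: data parity 1, sent rp 1 → ok
  r2: data parity 0, sent rp 1 → mismatch
Recompute each column's even parity and compare to cp:
  c0: data parity 1, sent cp 0 → mismatch
  c1: data parity 0, sent cp 0 → ok
  c2: data parity 0, sent cp 0 → ok
Exactly one row (r2) and one column (c0) fail → the flipped bit is at their intersection.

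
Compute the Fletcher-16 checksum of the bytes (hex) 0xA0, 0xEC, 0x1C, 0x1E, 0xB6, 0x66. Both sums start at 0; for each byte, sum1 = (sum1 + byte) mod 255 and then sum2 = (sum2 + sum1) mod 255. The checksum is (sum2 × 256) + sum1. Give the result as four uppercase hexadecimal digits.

03E4

Running sums (mod 255):
  after byte 0 (0xA0): sum1=160, sum2=160
  after byte 1 (0xEC): sum1=141, sum2=46
  after byte 2 (0x1C): sum1=169, sum2=215
  after byte 3 (0x1E): sum1=199, sum2=159
  after byte 4 (0xB6): sum1=126, sum2=30
  after byte 5 (0x66): sum1=228, sum2=3
Checksum = sum2·256 + sum1 = 3·256 + 228 = 996 = 0x03E4.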